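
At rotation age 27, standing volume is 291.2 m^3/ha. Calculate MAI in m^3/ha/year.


Formula: MAI = Total Volume / Stand Age
MAI = 291.2 m^3/ha / 27 years
MAI = 10.79 m^3/ha/year

10.79


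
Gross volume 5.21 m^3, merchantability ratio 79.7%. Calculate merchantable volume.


Formula: MV = V_total * (merchantable_pct / 100)
Merchantable fraction = 79.7% / 100 = 0.797
MV = 5.21 m^3 * 0.797 = 4.152 m^3

4.152


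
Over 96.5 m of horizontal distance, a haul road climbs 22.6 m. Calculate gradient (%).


Formula: Gradient = rise / run * 100
Gradient = 22.6 / 96.5 * 100 = 23.4%

23.4


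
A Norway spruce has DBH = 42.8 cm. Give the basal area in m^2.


Formula: BA = pi * (DBH/2)^2 / 10000  (cm^2 to m^2)
Radius = DBH/2 = 42.8/2 = 21.4 cm
BA = pi * 21.4^2 / 10000
   = 1438.7238 cm^2 / 10000
   = 0.1439 m^2

0.1439


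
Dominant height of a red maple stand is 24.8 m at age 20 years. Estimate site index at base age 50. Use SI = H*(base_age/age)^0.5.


Formula: SI = H_dom * (base_age / age)^0.5
Age ratio = 50 / 20 = 2.5
sqrt(age_ratio) = 1.58114
SI = 24.8 * 1.58114 = 39.2 m

39.2


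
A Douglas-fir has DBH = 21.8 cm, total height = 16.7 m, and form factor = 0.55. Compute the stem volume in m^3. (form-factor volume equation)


Formula: V = pi * (DBH/200)^2 * H * ff
Radius = DBH/200 = 21.8/200 = 0.109 m
Radius^2 = 0.109^2 = 0.011881 m^2
V = pi * 0.011881 * 16.7 * 0.55
V = 0.343 m^3

0.343


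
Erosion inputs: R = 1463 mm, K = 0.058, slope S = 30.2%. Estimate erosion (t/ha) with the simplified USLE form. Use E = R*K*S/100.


Formula: E = R * K * S / 100  (simplified USLE)
R * K = 1463 * 0.058 = 84.854
E = 84.854 * 30.2 / 100 = 25.63 t/ha

25.63


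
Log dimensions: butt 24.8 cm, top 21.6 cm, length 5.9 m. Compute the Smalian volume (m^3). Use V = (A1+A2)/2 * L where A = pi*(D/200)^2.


Smalian: V = (A1 + A2)/2 * L,  A = pi*(D/200)^2
A1 = pi*(24.8/200)^2 = 0.048305 m^2
A2 = pi*(21.6/200)^2 = 0.036644 m^2
V = (0.048305+0.036644)/2*5.9 = 0.2506 m^3

0.2506


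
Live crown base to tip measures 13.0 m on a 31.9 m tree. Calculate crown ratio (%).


Formula: Crown Ratio = (Crown Length / Total Height) * 100
CR = (13.0 m / 31.9 m) * 100
CR = 0.4075 * 100 = 40.8%

40.8


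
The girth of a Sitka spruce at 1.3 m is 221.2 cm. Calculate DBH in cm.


Formula: DBH = C / pi
DBH = 221.2 / pi
pi = 3.14159...
DBH = 70.4 cm

70.4


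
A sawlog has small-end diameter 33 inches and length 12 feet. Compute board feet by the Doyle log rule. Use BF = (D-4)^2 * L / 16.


Doyle: BF = (D - 4)^2 * L / 16
Adjusted diameter = 33 - 4 = 29 in
(D-4)^2 = 29^2 = 841
BF = 841 * 12 / 16 = 631 BF

631


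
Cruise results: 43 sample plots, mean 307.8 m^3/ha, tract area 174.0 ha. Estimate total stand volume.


Formula: Total Volume = Mean Volume per ha * Total Area
Total Volume = 307.8 m^3/ha * 174.0 ha
Total Volume = 53557 m^3

53557


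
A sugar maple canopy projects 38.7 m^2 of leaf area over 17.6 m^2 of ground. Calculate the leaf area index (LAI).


Formula: LAI = total leaf area / ground area  (dimensionless)
LAI = 38.7 m^2 / 17.6 m^2
LAI = 2.2

2.2


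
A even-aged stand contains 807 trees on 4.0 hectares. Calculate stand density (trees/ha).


Formula: Stand Density = N_trees / Area_ha
Density = 807 trees / 4.0 ha
Density = 202 trees/ha

202


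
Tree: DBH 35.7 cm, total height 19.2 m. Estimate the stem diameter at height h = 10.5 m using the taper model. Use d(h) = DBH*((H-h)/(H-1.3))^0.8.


Taper: d(h) = DBH * ((H - h) / (H - 1.3))^0.8
Numerator = H - h = 19.2 - 10.5 = 8.7 m
Denominator = H - 1.3 = 19.2 - 1.3 = 17.9 m
Ratio = 8.7 / 17.9 = 0.48603
d = 35.7 * 0.48603^0.8 = 20.0 cm

20.0


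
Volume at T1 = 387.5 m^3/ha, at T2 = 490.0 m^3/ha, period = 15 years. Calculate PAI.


Formula: PAI = (V_T2 - V_T1) / (T2 - T1)
Volume increment = 490.0 - 387.5 = 102.5 m^3/ha
PAI = 102.5 / 15 = 6.83 m^3/ha/year

6.83


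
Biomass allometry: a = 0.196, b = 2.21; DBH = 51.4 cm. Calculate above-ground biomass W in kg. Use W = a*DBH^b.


Formula: W = a * DBH^b  (allometric power law)
DBH^b = 51.4^2.21 = 6042.6647
W = 0.196 * 6042.6647 = 1184.4 kg

1184.4


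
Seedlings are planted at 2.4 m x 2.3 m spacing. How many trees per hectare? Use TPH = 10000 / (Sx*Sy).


Formula: TPH = 10000 m^2/ha / (spacing_x * spacing_y)
Area per tree = 2.4 m * 2.3 m = 5.52 m^2
TPH = 10000 / 5.52 = 1812 trees/ha

1812


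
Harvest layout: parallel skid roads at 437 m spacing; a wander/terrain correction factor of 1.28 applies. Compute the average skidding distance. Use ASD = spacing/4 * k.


Formula: ASD = (spacing / 4) * correction
Uncorrected distance = spacing / 4 = 437 / 4 = 109.25 m
ASD = 109.25 * 1.28 = 140 m

140


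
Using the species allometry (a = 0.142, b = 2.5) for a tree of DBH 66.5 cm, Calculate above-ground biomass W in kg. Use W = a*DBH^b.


Formula: W = a * DBH^b  (allometric power law)
DBH^b = 66.5^2.5 = 36062.3574
W = 0.142 * 36062.3574 = 5120.9 kg

5120.9


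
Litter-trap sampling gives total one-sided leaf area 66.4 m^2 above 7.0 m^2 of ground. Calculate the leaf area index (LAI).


Formula: LAI = total leaf area / ground area  (dimensionless)
LAI = 66.4 m^2 / 7.0 m^2
LAI = 9.49

9.49


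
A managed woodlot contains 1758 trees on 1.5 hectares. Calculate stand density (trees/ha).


Formula: Stand Density = N_trees / Area_ha
Density = 1758 trees / 1.5 ha
Density = 1172 trees/ha

1172


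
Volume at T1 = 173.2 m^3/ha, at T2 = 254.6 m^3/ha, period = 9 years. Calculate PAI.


Formula: PAI = (V_T2 - V_T1) / (T2 - T1)
Volume increment = 254.6 - 173.2 = 81.4 m^3/ha
PAI = 81.4 / 9 = 9.04 m^3/ha/year

9.04


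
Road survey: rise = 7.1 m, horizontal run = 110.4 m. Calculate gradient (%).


Formula: Gradient = rise / run * 100
Gradient = 7.1 / 110.4 * 100 = 6.4%

6.4


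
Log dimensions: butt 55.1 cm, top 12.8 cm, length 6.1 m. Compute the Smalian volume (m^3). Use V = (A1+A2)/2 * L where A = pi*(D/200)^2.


Smalian: V = (A1 + A2)/2 * L,  A = pi*(D/200)^2
A1 = pi*(55.1/200)^2 = 0.238448 m^2
A2 = pi*(12.8/200)^2 = 0.012868 m^2
V = (0.238448+0.012868)/2*6.1 = 0.7665 m^3

0.7665


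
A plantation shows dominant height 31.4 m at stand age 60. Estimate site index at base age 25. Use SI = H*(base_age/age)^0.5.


Formula: SI = H_dom * (base_age / age)^0.5
Age ratio = 25 / 60 = 0.41667
sqrt(age_ratio) = 0.6455
SI = 31.4 * 0.6455 = 20.3 m

20.3


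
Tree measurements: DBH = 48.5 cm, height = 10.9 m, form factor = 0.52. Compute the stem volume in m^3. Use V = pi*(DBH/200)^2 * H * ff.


Formula: V = pi * (DBH/200)^2 * H * ff
Radius = DBH/200 = 48.5/200 = 0.2425 m
Radius^2 = 0.2425^2 = 0.05880625 m^2
V = pi * 0.05880625 * 10.9 * 0.52
V = 1.047 m^3

1.047


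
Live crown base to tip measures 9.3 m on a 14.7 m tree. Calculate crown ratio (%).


Formula: Crown Ratio = (Crown Length / Total Height) * 100
CR = (9.3 m / 14.7 m) * 100
CR = 0.6327 * 100 = 63.3%

63.3


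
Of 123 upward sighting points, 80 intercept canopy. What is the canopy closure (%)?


Formula: Canopy closure = covered points / total points * 100
Closure = 80 / 123 * 100
Closure = 0.6504 * 100 = 65.0%

65.0


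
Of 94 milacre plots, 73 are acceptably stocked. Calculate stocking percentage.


Formula: Stocking % = stocked plots / total plots * 100
Stocking = 73 / 94 * 100
Stocking = 0.7766 * 100 = 77.7%

77.7


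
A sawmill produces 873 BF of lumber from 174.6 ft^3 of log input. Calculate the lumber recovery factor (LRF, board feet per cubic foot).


Formula: LRF = Lumber Output (BF) / Log Input (ft^3)
LRF = 873 BF / 174.6 ft^3
LRF = 5.0 BF/ft^3

5.0


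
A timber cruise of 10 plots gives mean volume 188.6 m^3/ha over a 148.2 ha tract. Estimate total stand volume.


Formula: Total Volume = Mean Volume per ha * Total Area
Total Volume = 188.6 m^3/ha * 148.2 ha
Total Volume = 27951 m^3

27951


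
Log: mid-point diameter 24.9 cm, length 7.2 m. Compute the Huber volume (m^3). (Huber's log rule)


Huber: V = Am * L,  Am = pi*(Dm/200)^2
Am = pi*(24.9/200)^2 = 0.048695 m^2
V = 0.048695*7.2 = 0.3506 m^3

0.3506


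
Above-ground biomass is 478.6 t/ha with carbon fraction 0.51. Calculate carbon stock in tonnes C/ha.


Formula: Carbon Stock = Biomass * Carbon Fraction
C = 478.6 t/ha * 0.51
C = 244.1 t C/ha

244.1


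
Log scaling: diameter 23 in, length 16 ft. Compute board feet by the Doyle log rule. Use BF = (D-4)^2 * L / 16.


Doyle: BF = (D - 4)^2 * L / 16
Adjusted diameter = 23 - 4 = 19 in
(D-4)^2 = 19^2 = 361
BF = 361 * 16 / 16 = 361 BF

361


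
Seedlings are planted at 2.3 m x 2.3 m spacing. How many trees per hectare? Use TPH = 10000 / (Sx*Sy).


Formula: TPH = 10000 m^2/ha / (spacing_x * spacing_y)
Area per tree = 2.3 m * 2.3 m = 5.29 m^2
TPH = 10000 / 5.29 = 1890 trees/ha

1890


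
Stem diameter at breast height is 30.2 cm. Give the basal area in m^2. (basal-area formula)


Formula: BA = pi * (DBH/2)^2 / 10000  (cm^2 to m^2)
Radius = DBH/2 = 30.2/2 = 15.1 cm
BA = pi * 15.1^2 / 10000
   = 716.3145 cm^2 / 10000
   = 0.0716 m^2

0.0716


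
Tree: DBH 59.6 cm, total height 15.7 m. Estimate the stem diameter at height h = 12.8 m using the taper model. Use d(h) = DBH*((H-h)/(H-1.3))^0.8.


Taper: d(h) = DBH * ((H - h) / (H - 1.3))^0.8
Numerator = H - h = 15.7 - 12.8 = 2.9 m
Denominator = H - 1.3 = 15.7 - 1.3 = 14.4 m
Ratio = 2.9 / 14.4 = 0.20139
d = 59.6 * 0.20139^0.8 = 16.5 cm

16.5


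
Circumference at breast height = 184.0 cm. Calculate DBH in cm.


Formula: DBH = C / pi
DBH = 184.0 / pi
pi = 3.14159...
DBH = 58.6 cm

58.6


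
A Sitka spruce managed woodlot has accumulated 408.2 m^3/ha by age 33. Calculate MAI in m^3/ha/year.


Formula: MAI = Total Volume / Stand Age
MAI = 408.2 m^3/ha / 33 years
MAI = 12.37 m^3/ha/year

12.37


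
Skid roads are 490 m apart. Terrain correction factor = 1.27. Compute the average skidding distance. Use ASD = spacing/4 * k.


Formula: ASD = (spacing / 4) * correction
Uncorrected distance = spacing / 4 = 490 / 4 = 122.5 m
ASD = 122.5 * 1.27 = 156 m

156


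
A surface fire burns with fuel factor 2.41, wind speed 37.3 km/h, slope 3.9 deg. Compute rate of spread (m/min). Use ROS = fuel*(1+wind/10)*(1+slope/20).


Formula: ROS = fuel * (1 + wind/10) * (1 + slope/20)
Wind factor = 1 + 37.3/10 = 4.73
Slope factor = 1 + 3.9/20 = 1.195
ROS = 2.41 * 4.73 * 1.195 = 13.62 m/min

13.62


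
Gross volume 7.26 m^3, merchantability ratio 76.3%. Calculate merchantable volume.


Formula: MV = V_total * (merchantable_pct / 100)
Merchantable fraction = 76.3% / 100 = 0.763
MV = 7.26 m^3 * 0.763 = 5.539 m^3

5.539


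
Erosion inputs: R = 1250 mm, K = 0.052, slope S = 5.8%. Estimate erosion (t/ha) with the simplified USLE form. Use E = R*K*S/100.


Formula: E = R * K * S / 100  (simplified USLE)
R * K = 1250 * 0.052 = 65.0
E = 65.0 * 5.8 / 100 = 3.77 t/ha

3.77


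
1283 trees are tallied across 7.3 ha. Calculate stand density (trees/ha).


Formula: Stand Density = N_trees / Area_ha
Density = 1283 trees / 7.3 ha
Density = 176 trees/ha

176


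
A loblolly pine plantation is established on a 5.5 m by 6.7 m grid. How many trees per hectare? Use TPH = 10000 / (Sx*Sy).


Formula: TPH = 10000 m^2/ha / (spacing_x * spacing_y)
Area per tree = 5.5 m * 6.7 m = 36.85 m^2
TPH = 10000 / 36.85 = 271 trees/ha

271


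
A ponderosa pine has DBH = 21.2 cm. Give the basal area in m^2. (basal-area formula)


Formula: BA = pi * (DBH/2)^2 / 10000  (cm^2 to m^2)
Radius = DBH/2 = 21.2/2 = 10.6 cm
BA = pi * 10.6^2 / 10000
   = 352.9894 cm^2 / 10000
   = 0.0353 m^2

0.0353


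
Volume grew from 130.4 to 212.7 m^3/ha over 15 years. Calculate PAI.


Formula: PAI = (V_T2 - V_T1) / (T2 - T1)
Volume increment = 212.7 - 130.4 = 82.3 m^3/ha
PAI = 82.3 / 15 = 5.49 m^3/ha/year

5.49


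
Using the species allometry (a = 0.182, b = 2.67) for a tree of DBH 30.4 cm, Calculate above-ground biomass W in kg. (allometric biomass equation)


Formula: W = a * DBH^b  (allometric power law)
DBH^b = 30.4^2.67 = 9104.8431
W = 0.182 * 9104.8431 = 1657.1 kg

1657.1


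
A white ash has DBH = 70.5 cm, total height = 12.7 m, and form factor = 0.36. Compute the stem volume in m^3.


Formula: V = pi * (DBH/200)^2 * H * ff
Radius = DBH/200 = 70.5/200 = 0.3525 m
Radius^2 = 0.3525^2 = 0.12425625 m^2
V = pi * 0.12425625 * 12.7 * 0.36
V = 1.785 m^3

1.785


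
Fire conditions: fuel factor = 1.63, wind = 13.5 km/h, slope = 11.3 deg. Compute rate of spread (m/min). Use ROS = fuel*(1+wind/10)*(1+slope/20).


Formula: ROS = fuel * (1 + wind/10) * (1 + slope/20)
Wind factor = 1 + 13.5/10 = 2.35
Slope factor = 1 + 11.3/20 = 1.565
ROS = 1.63 * 2.35 * 1.565 = 5.99 m/min

5.99


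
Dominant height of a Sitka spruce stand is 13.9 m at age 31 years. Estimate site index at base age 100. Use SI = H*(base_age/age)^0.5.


Formula: SI = H_dom * (base_age / age)^0.5
Age ratio = 100 / 31 = 3.22581
sqrt(age_ratio) = 1.79605
SI = 13.9 * 1.79605 = 25.0 m

25.0


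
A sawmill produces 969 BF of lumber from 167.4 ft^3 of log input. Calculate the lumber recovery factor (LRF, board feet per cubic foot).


Formula: LRF = Lumber Output (BF) / Log Input (ft^3)
LRF = 969 BF / 167.4 ft^3
LRF = 5.79 BF/ft^3

5.79


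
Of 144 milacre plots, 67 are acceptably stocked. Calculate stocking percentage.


Formula: Stocking % = stocked plots / total plots * 100
Stocking = 67 / 144 * 100
Stocking = 0.4653 * 100 = 46.5%

46.5


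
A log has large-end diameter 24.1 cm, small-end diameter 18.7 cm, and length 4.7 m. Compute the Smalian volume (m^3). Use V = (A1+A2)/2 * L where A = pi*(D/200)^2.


Smalian: V = (A1 + A2)/2 * L,  A = pi*(D/200)^2
A1 = pi*(24.1/200)^2 = 0.045617 m^2
A2 = pi*(18.7/200)^2 = 0.027465 m^2
V = (0.045617+0.027465)/2*4.7 = 0.1717 m^3

0.1717


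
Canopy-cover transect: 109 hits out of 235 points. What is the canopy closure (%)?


Formula: Canopy closure = covered points / total points * 100
Closure = 109 / 235 * 100
Closure = 0.4638 * 100 = 46.4%

46.4


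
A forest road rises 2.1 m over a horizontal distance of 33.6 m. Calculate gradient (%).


Formula: Gradient = rise / run * 100
Gradient = 2.1 / 33.6 * 100 = 6.3%

6.3


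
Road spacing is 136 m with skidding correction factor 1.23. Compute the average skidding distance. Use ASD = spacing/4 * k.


Formula: ASD = (spacing / 4) * correction
Uncorrected distance = spacing / 4 = 136 / 4 = 34 m
ASD = 34 * 1.23 = 42 m

42


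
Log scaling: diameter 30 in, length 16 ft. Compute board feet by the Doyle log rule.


Doyle: BF = (D - 4)^2 * L / 16
Adjusted diameter = 30 - 4 = 26 in
(D-4)^2 = 26^2 = 676
BF = 676 * 16 / 16 = 676 BF

676


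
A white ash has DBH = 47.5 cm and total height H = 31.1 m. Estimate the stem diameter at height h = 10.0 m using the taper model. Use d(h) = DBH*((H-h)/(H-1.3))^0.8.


Taper: d(h) = DBH * ((H - h) / (H - 1.3))^0.8
Numerator = H - h = 31.1 - 10.0 = 21.1 m
Denominator = H - 1.3 = 31.1 - 1.3 = 29.8 m
Ratio = 21.1 / 29.8 = 0.70805
d = 47.5 * 0.70805^0.8 = 36.0 cm

36.0


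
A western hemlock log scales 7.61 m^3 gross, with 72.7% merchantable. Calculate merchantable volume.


Formula: MV = V_total * (merchantable_pct / 100)
Merchantable fraction = 72.7% / 100 = 0.727
MV = 7.61 m^3 * 0.727 = 5.532 m^3

5.532


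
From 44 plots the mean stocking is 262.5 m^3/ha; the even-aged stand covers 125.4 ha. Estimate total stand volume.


Formula: Total Volume = Mean Volume per ha * Total Area
Total Volume = 262.5 m^3/ha * 125.4 ha
Total Volume = 32918 m^3

32918


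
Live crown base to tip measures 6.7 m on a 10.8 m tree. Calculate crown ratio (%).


Formula: Crown Ratio = (Crown Length / Total Height) * 100
CR = (6.7 m / 10.8 m) * 100
CR = 0.6204 * 100 = 62.0%

62.0


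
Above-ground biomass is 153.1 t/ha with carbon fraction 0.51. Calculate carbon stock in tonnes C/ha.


Formula: Carbon Stock = Biomass * Carbon Fraction
C = 153.1 t/ha * 0.51
C = 78.1 t C/ha

78.1


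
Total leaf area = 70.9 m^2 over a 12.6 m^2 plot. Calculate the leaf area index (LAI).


Formula: LAI = total leaf area / ground area  (dimensionless)
LAI = 70.9 m^2 / 12.6 m^2
LAI = 5.63

5.63


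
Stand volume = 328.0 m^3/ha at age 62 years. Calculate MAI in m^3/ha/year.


Formula: MAI = Total Volume / Stand Age
MAI = 328.0 m^3/ha / 62 years
MAI = 5.29 m^3/ha/year

5.29


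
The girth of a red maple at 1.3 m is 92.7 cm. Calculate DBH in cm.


Formula: DBH = C / pi
DBH = 92.7 / pi
pi = 3.14159...
DBH = 29.5 cm

29.5


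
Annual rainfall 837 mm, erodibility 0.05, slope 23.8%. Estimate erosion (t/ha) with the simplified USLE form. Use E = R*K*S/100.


Formula: E = R * K * S / 100  (simplified USLE)
R * K = 837 * 0.05 = 41.85
E = 41.85 * 23.8 / 100 = 9.96 t/ha

9.96


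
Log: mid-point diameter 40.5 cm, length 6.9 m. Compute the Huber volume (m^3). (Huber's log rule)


Huber: V = Am * L,  Am = pi*(Dm/200)^2
Am = pi*(40.5/200)^2 = 0.128825 m^2
V = 0.128825*6.9 = 0.8889 m^3

0.8889


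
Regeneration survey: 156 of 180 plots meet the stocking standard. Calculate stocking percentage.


Formula: Stocking % = stocked plots / total plots * 100
Stocking = 156 / 180 * 100
Stocking = 0.8667 * 100 = 86.7%

86.7


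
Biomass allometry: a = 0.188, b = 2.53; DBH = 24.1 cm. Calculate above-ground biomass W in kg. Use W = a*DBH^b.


Formula: W = a * DBH^b  (allometric power law)
DBH^b = 24.1^2.53 = 3136.9176
W = 0.188 * 3136.9176 = 589.7 kg

589.7


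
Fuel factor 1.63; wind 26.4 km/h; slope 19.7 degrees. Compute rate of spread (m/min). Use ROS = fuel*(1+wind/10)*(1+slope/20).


Formula: ROS = fuel * (1 + wind/10) * (1 + slope/20)
Wind factor = 1 + 26.4/10 = 3.64
Slope factor = 1 + 19.7/20 = 1.985
ROS = 1.63 * 3.64 * 1.985 = 11.78 m/min

11.78


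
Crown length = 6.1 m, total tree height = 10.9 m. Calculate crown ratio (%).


Formula: Crown Ratio = (Crown Length / Total Height) * 100
CR = (6.1 m / 10.9 m) * 100
CR = 0.5596 * 100 = 56.0%

56.0


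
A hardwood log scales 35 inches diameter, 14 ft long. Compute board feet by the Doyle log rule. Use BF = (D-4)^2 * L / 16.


Doyle: BF = (D - 4)^2 * L / 16
Adjusted diameter = 35 - 4 = 31 in
(D-4)^2 = 31^2 = 961
BF = 961 * 14 / 16 = 841 BF

841


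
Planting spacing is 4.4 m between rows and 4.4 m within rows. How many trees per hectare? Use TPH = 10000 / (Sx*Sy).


Formula: TPH = 10000 m^2/ha / (spacing_x * spacing_y)
Area per tree = 4.4 m * 4.4 m = 19.36 m^2
TPH = 10000 / 19.36 = 517 trees/ha

517


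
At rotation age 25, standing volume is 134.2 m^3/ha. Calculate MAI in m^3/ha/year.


Formula: MAI = Total Volume / Stand Age
MAI = 134.2 m^3/ha / 25 years
MAI = 5.37 m^3/ha/year

5.37


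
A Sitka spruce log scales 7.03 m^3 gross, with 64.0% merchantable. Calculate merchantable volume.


Formula: MV = V_total * (merchantable_pct / 100)
Merchantable fraction = 64.0% / 100 = 0.64
MV = 7.03 m^3 * 0.64 = 4.499 m^3

4.499


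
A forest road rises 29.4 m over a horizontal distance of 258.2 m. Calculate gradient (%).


Formula: Gradient = rise / run * 100
Gradient = 29.4 / 258.2 * 100 = 11.4%

11.4


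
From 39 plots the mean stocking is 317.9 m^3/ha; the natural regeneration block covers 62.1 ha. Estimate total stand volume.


Formula: Total Volume = Mean Volume per ha * Total Area
Total Volume = 317.9 m^3/ha * 62.1 ha
Total Volume = 19742 m^3

19742


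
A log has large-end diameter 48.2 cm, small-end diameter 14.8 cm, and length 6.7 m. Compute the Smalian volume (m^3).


Smalian: V = (A1 + A2)/2 * L,  A = pi*(D/200)^2
A1 = pi*(48.2/200)^2 = 0.182467 m^2
A2 = pi*(14.8/200)^2 = 0.017203 m^2
V = (0.182467+0.017203)/2*6.7 = 0.6689 m^3

0.6689


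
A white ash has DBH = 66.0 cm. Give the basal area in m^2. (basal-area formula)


Formula: BA = pi * (DBH/2)^2 / 10000  (cm^2 to m^2)
Radius = DBH/2 = 66.0/2 = 33.0 cm
BA = pi * 33.0^2 / 10000
   = 3421.1944 cm^2 / 10000
   = 0.3421 m^2

0.3421


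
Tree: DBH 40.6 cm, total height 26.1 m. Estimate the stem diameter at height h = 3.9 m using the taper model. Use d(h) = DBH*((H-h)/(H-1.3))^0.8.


Taper: d(h) = DBH * ((H - h) / (H - 1.3))^0.8
Numerator = H - h = 26.1 - 3.9 = 22.2 m
Denominator = H - 1.3 = 26.1 - 1.3 = 24.8 m
Ratio = 22.2 / 24.8 = 0.89516
d = 40.6 * 0.89516^0.8 = 37.2 cm

37.2


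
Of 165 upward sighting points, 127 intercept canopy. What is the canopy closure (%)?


Formula: Canopy closure = covered points / total points * 100
Closure = 127 / 165 * 100
Closure = 0.7697 * 100 = 77.0%

77.0


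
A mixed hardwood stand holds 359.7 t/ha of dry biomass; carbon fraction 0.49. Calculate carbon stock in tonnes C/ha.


Formula: Carbon Stock = Biomass * Carbon Fraction
C = 359.7 t/ha * 0.49
C = 176.3 t C/ha

176.3


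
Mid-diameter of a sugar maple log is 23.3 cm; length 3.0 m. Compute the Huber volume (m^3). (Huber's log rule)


Huber: V = Am * L,  Am = pi*(Dm/200)^2
Am = pi*(23.3/200)^2 = 0.042638 m^2
V = 0.042638*3.0 = 0.1279 m^3

0.1279


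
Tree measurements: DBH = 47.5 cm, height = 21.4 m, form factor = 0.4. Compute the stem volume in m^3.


Formula: V = pi * (DBH/200)^2 * H * ff
Radius = DBH/200 = 47.5/200 = 0.2375 m
Radius^2 = 0.2375^2 = 0.05640625 m^2
V = pi * 0.05640625 * 21.4 * 0.4
V = 1.517 m^3

1.517


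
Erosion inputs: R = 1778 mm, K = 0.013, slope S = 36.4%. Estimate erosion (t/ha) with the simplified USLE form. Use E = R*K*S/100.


Formula: E = R * K * S / 100  (simplified USLE)
R * K = 1778 * 0.013 = 23.114
E = 23.114 * 36.4 / 100 = 8.41 t/ha

8.41


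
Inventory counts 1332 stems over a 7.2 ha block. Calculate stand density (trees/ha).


Formula: Stand Density = N_trees / Area_ha
Density = 1332 trees / 7.2 ha
Density = 185 trees/ha

185


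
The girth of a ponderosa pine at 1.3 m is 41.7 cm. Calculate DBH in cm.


Formula: DBH = C / pi
DBH = 41.7 / pi
pi = 3.14159...
DBH = 13.3 cm

13.3


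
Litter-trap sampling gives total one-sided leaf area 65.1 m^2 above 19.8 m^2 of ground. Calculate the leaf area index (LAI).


Formula: LAI = total leaf area / ground area  (dimensionless)
LAI = 65.1 m^2 / 19.8 m^2
LAI = 3.29

3.29


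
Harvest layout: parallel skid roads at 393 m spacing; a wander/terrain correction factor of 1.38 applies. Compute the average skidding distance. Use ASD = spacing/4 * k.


Formula: ASD = (spacing / 4) * correction
Uncorrected distance = spacing / 4 = 393 / 4 = 98.25 m
ASD = 98.25 * 1.38 = 136 m

136


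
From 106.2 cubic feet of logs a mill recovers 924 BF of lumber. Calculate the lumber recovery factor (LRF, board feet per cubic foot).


Formula: LRF = Lumber Output (BF) / Log Input (ft^3)
LRF = 924 BF / 106.2 ft^3
LRF = 8.7 BF/ft^3

8.7


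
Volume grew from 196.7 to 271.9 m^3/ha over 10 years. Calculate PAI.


Formula: PAI = (V_T2 - V_T1) / (T2 - T1)
Volume increment = 271.9 - 196.7 = 75.2 m^3/ha
PAI = 75.2 / 10 = 7.52 m^3/ha/year

7.52


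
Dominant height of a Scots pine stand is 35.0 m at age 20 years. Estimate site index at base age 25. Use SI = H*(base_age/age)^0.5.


Formula: SI = H_dom * (base_age / age)^0.5
Age ratio = 25 / 20 = 1.25
sqrt(age_ratio) = 1.11803
SI = 35.0 * 1.11803 = 39.1 m

39.1


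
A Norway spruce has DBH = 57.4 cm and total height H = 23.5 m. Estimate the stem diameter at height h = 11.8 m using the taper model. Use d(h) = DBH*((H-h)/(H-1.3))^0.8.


Taper: d(h) = DBH * ((H - h) / (H - 1.3))^0.8
Numerator = H - h = 23.5 - 11.8 = 11.7 m
Denominator = H - 1.3 = 23.5 - 1.3 = 22.2 m
Ratio = 11.7 / 22.2 = 0.52703
d = 57.4 * 0.52703^0.8 = 34.4 cm

34.4


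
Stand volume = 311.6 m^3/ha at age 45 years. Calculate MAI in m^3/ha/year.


Formula: MAI = Total Volume / Stand Age
MAI = 311.6 m^3/ha / 45 years
MAI = 6.92 m^3/ha/year

6.92


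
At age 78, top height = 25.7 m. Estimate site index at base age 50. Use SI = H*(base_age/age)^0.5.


Formula: SI = H_dom * (base_age / age)^0.5
Age ratio = 50 / 78 = 0.64103
sqrt(age_ratio) = 0.80064
SI = 25.7 * 0.80064 = 20.6 m

20.6


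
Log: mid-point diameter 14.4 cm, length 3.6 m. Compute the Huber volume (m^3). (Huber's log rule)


Huber: V = Am * L,  Am = pi*(Dm/200)^2
Am = pi*(14.4/200)^2 = 0.016286 m^2
V = 0.016286*3.6 = 0.0586 m^3

0.0586


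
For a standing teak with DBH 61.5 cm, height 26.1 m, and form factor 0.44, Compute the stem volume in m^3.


Formula: V = pi * (DBH/200)^2 * H * ff
Radius = DBH/200 = 61.5/200 = 0.3075 m
Radius^2 = 0.3075^2 = 0.09455625 m^2
V = pi * 0.09455625 * 26.1 * 0.44
V = 3.411 m^3

3.411


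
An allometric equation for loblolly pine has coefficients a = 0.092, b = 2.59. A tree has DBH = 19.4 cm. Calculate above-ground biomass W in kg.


Formula: W = a * DBH^b  (allometric power law)
DBH^b = 19.4^2.59 = 2164.7437
W = 0.092 * 2164.7437 = 199.2 kg

199.2


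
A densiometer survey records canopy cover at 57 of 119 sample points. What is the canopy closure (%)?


Formula: Canopy closure = covered points / total points * 100
Closure = 57 / 119 * 100
Closure = 0.479 * 100 = 47.9%

47.9


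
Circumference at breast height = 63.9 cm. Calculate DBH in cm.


Formula: DBH = C / pi
DBH = 63.9 / pi
pi = 3.14159...
DBH = 20.3 cm

20.3


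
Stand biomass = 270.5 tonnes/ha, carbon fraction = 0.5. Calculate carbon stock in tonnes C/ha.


Formula: Carbon Stock = Biomass * Carbon Fraction
C = 270.5 t/ha * 0.5
C = 135.3 t C/ha

135.3


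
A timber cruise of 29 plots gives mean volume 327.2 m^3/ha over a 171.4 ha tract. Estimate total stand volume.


Formula: Total Volume = Mean Volume per ha * Total Area
Total Volume = 327.2 m^3/ha * 171.4 ha
Total Volume = 56082 m^3

56082


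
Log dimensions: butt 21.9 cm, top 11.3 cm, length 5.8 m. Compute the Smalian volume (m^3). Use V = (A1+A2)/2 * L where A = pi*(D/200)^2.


Smalian: V = (A1 + A2)/2 * L,  A = pi*(D/200)^2
A1 = pi*(21.9/200)^2 = 0.037668 m^2
A2 = pi*(11.3/200)^2 = 0.010029 m^2
V = (0.037668+0.010029)/2*5.8 = 0.1383 m^3

0.1383


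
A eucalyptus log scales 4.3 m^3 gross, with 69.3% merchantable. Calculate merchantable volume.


Formula: MV = V_total * (merchantable_pct / 100)
Merchantable fraction = 69.3% / 100 = 0.693
MV = 4.3 m^3 * 0.693 = 2.98 m^3

2.98


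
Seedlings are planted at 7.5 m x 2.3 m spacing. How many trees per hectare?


Formula: TPH = 10000 m^2/ha / (spacing_x * spacing_y)
Area per tree = 7.5 m * 2.3 m = 17.25 m^2
TPH = 10000 / 17.25 = 580 trees/ha

580


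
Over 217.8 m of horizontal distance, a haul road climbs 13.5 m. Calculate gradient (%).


Formula: Gradient = rise / run * 100
Gradient = 13.5 / 217.8 * 100 = 6.2%

6.2


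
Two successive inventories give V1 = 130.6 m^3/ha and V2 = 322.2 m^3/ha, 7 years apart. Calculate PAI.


Formula: PAI = (V_T2 - V_T1) / (T2 - T1)
Volume increment = 322.2 - 130.6 = 191.6 m^3/ha
PAI = 191.6 / 7 = 27.37 m^3/ha/year

27.37


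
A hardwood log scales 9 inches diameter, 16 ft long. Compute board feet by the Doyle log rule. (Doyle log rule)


Doyle: BF = (D - 4)^2 * L / 16
Adjusted diameter = 9 - 4 = 5 in
(D-4)^2 = 5^2 = 25
BF = 25 * 16 / 16 = 25 BF

25


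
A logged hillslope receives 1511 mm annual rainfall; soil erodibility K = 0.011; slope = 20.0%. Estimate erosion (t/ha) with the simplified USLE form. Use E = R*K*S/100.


Formula: E = R * K * S / 100  (simplified USLE)
R * K = 1511 * 0.011 = 16.621
E = 16.621 * 20.0 / 100 = 3.32 t/ha

3.32


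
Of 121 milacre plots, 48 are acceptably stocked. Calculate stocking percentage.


Formula: Stocking % = stocked plots / total plots * 100
Stocking = 48 / 121 * 100
Stocking = 0.3967 * 100 = 39.7%

39.7


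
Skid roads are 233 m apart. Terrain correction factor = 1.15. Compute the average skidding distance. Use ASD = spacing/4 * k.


Formula: ASD = (spacing / 4) * correction
Uncorrected distance = spacing / 4 = 233 / 4 = 58.25 m
ASD = 58.25 * 1.15 = 67 m

67


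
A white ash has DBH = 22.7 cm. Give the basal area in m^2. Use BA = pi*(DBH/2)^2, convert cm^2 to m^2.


Formula: BA = pi * (DBH/2)^2 / 10000  (cm^2 to m^2)
Radius = DBH/2 = 22.7/2 = 11.35 cm
BA = pi * 11.35^2 / 10000
   = 404.7078 cm^2 / 10000
   = 0.0405 m^2

0.0405


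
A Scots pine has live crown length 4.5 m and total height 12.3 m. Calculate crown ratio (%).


Formula: Crown Ratio = (Crown Length / Total Height) * 100
CR = (4.5 m / 12.3 m) * 100
CR = 0.3659 * 100 = 36.6%

36.6


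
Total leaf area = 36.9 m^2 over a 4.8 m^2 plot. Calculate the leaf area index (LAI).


Formula: LAI = total leaf area / ground area  (dimensionless)
LAI = 36.9 m^2 / 4.8 m^2
LAI = 7.69

7.69


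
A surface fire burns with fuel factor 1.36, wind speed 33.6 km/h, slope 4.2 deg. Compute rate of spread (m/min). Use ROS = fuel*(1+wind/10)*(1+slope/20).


Formula: ROS = fuel * (1 + wind/10) * (1 + slope/20)
Wind factor = 1 + 33.6/10 = 4.36
Slope factor = 1 + 4.2/20 = 1.21
ROS = 1.36 * 4.36 * 1.21 = 7.17 m/min

7.17


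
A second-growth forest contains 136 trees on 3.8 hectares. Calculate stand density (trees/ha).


Formula: Stand Density = N_trees / Area_ha
Density = 136 trees / 3.8 ha
Density = 36 trees/ha

36


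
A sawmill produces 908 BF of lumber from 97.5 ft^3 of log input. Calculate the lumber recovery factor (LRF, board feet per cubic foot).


Formula: LRF = Lumber Output (BF) / Log Input (ft^3)
LRF = 908 BF / 97.5 ft^3
LRF = 9.31 BF/ft^3

9.31


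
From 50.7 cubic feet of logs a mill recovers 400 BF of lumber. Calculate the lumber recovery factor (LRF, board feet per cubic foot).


Formula: LRF = Lumber Output (BF) / Log Input (ft^3)
LRF = 400 BF / 50.7 ft^3
LRF = 7.89 BF/ft^3

7.89


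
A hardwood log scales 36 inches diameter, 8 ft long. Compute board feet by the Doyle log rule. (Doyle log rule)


Doyle: BF = (D - 4)^2 * L / 16
Adjusted diameter = 36 - 4 = 32 in
(D-4)^2 = 32^2 = 1024
BF = 1024 * 8 / 16 = 512 BF

512


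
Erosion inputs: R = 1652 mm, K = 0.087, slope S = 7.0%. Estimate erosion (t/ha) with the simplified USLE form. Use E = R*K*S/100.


Formula: E = R * K * S / 100  (simplified USLE)
R * K = 1652 * 0.087 = 143.724
E = 143.724 * 7.0 / 100 = 10.06 t/ha

10.06


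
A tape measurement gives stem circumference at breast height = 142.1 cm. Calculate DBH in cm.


Formula: DBH = C / pi
DBH = 142.1 / pi
pi = 3.14159...
DBH = 45.2 cm

45.2


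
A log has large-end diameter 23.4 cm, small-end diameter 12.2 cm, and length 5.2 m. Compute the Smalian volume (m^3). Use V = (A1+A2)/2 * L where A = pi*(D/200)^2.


Smalian: V = (A1 + A2)/2 * L,  A = pi*(D/200)^2
A1 = pi*(23.4/200)^2 = 0.043005 m^2
A2 = pi*(12.2/200)^2 = 0.01169 m^2
V = (0.043005+0.01169)/2*5.2 = 0.1422 m^3

0.1422


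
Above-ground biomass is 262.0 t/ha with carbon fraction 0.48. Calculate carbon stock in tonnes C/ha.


Formula: Carbon Stock = Biomass * Carbon Fraction
C = 262.0 t/ha * 0.48
C = 125.8 t C/ha

125.8


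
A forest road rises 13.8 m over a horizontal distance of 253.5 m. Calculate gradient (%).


Formula: Gradient = rise / run * 100
Gradient = 13.8 / 253.5 * 100 = 5.4%

5.4


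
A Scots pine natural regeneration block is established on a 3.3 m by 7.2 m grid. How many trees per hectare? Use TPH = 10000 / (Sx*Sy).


Formula: TPH = 10000 m^2/ha / (spacing_x * spacing_y)
Area per tree = 3.3 m * 7.2 m = 23.76 m^2
TPH = 10000 / 23.76 = 421 trees/ha

421


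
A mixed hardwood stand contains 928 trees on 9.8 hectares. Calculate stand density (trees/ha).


Formula: Stand Density = N_trees / Area_ha
Density = 928 trees / 9.8 ha
Density = 95 trees/ha

95


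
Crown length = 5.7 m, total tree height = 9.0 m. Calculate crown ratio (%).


Formula: Crown Ratio = (Crown Length / Total Height) * 100
CR = (5.7 m / 9.0 m) * 100
CR = 0.6333 * 100 = 63.3%

63.3


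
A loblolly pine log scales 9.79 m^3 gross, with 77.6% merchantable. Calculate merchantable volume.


Formula: MV = V_total * (merchantable_pct / 100)
Merchantable fraction = 77.6% / 100 = 0.776
MV = 9.79 m^3 * 0.776 = 7.597 m^3

7.597


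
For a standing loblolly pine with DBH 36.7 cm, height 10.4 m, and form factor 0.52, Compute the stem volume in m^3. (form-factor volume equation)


Formula: V = pi * (DBH/200)^2 * H * ff
Radius = DBH/200 = 36.7/200 = 0.1835 m
Radius^2 = 0.1835^2 = 0.03367225 m^2
V = pi * 0.03367225 * 10.4 * 0.52
V = 0.572 m^3

0.572


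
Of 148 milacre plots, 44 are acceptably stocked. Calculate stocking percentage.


Formula: Stocking % = stocked plots / total plots * 100
Stocking = 44 / 148 * 100
Stocking = 0.2973 * 100 = 29.7%

29.7


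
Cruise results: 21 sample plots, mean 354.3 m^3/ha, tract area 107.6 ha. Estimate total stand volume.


Formula: Total Volume = Mean Volume per ha * Total Area
Total Volume = 354.3 m^3/ha * 107.6 ha
Total Volume = 38123 m^3

38123


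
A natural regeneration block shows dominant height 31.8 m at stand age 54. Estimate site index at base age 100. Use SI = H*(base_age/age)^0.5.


Formula: SI = H_dom * (base_age / age)^0.5
Age ratio = 100 / 54 = 1.85185
sqrt(age_ratio) = 1.36083
SI = 31.8 * 1.36083 = 43.3 m

43.3


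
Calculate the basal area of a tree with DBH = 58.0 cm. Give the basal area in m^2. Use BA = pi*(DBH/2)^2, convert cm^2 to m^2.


Formula: BA = pi * (DBH/2)^2 / 10000  (cm^2 to m^2)
Radius = DBH/2 = 58.0/2 = 29.0 cm
BA = pi * 29.0^2 / 10000
   = 2642.0794 cm^2 / 10000
   = 0.2642 m^2

0.2642


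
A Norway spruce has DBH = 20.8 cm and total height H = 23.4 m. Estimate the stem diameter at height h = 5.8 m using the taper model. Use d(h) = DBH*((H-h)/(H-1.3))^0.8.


Taper: d(h) = DBH * ((H - h) / (H - 1.3))^0.8
Numerator = H - h = 23.4 - 5.8 = 17.6 m
Denominator = H - 1.3 = 23.4 - 1.3 = 22.1 m
Ratio = 17.6 / 22.1 = 0.79638
d = 20.8 * 0.79638^0.8 = 17.3 cm

17.3


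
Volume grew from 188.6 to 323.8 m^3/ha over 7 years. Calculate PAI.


Formula: PAI = (V_T2 - V_T1) / (T2 - T1)
Volume increment = 323.8 - 188.6 = 135.2 m^3/ha
PAI = 135.2 / 7 = 19.31 m^3/ha/year

19.31


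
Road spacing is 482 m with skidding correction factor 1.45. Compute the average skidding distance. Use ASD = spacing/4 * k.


Formula: ASD = (spacing / 4) * correction
Uncorrected distance = spacing / 4 = 482 / 4 = 120.5 m
ASD = 120.5 * 1.45 = 175 m

175


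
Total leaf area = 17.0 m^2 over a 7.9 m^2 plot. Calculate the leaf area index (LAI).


Formula: LAI = total leaf area / ground area  (dimensionless)
LAI = 17.0 m^2 / 7.9 m^2
LAI = 2.15

2.15


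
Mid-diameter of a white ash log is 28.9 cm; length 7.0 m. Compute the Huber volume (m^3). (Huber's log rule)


Huber: V = Am * L,  Am = pi*(Dm/200)^2
Am = pi*(28.9/200)^2 = 0.065597 m^2
V = 0.065597*7.0 = 0.4592 m^3

0.4592


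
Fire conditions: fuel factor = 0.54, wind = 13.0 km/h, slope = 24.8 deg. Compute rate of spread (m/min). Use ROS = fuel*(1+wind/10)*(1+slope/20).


Formula: ROS = fuel * (1 + wind/10) * (1 + slope/20)
Wind factor = 1 + 13.0/10 = 2.3
Slope factor = 1 + 24.8/20 = 2.24
ROS = 0.54 * 2.3 * 2.24 = 2.78 m/min

2.78


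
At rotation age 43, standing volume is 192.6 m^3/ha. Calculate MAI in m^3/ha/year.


Formula: MAI = Total Volume / Stand Age
MAI = 192.6 m^3/ha / 43 years
MAI = 4.48 m^3/ha/year

4.48


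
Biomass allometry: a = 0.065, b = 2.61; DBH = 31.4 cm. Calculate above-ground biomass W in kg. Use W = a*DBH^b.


Formula: W = a * DBH^b  (allometric power law)
DBH^b = 31.4^2.61 = 8072.0972
W = 0.065 * 8072.0972 = 524.7 kg

524.7


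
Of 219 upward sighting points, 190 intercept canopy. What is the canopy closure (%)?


Formula: Canopy closure = covered points / total points * 100
Closure = 190 / 219 * 100
Closure = 0.8676 * 100 = 86.8%

86.8


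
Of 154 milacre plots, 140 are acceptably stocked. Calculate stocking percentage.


Formula: Stocking % = stocked plots / total plots * 100
Stocking = 140 / 154 * 100
Stocking = 0.9091 * 100 = 90.9%

90.9


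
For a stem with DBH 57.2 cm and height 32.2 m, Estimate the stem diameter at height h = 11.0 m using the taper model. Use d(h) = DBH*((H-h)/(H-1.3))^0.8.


Taper: d(h) = DBH * ((H - h) / (H - 1.3))^0.8
Numerator = H - h = 32.2 - 11.0 = 21.2 m
Denominator = H - 1.3 = 32.2 - 1.3 = 30.9 m
Ratio = 21.2 / 30.9 = 0.68608
d = 57.2 * 0.68608^0.8 = 42.3 cm

42.3


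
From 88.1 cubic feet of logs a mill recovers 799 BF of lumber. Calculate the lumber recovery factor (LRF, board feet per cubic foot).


Formula: LRF = Lumber Output (BF) / Log Input (ft^3)
LRF = 799 BF / 88.1 ft^3
LRF = 9.07 BF/ft^3

9.07


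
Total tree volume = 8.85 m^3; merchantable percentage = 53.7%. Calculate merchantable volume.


Formula: MV = V_total * (merchantable_pct / 100)
Merchantable fraction = 53.7% / 100 = 0.537
MV = 8.85 m^3 * 0.537 = 4.752 m^3

4.752


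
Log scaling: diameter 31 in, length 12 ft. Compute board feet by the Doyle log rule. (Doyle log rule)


Doyle: BF = (D - 4)^2 * L / 16
Adjusted diameter = 31 - 4 = 27 in
(D-4)^2 = 27^2 = 729
BF = 729 * 12 / 16 = 547 BF

547


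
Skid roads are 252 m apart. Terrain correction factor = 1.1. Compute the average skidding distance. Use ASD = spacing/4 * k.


Formula: ASD = (spacing / 4) * correction
Uncorrected distance = spacing / 4 = 252 / 4 = 63 m
ASD = 63 * 1.1 = 69 m

69


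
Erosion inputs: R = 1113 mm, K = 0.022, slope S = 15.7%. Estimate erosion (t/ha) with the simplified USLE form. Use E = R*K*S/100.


Formula: E = R * K * S / 100  (simplified USLE)
R * K = 1113 * 0.022 = 24.486
E = 24.486 * 15.7 / 100 = 3.84 t/ha

3.84


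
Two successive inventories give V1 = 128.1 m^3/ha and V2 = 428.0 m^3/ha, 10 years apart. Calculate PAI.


Formula: PAI = (V_T2 - V_T1) / (T2 - T1)
Volume increment = 428.0 - 128.1 = 299.9 m^3/ha
PAI = 299.9 / 10 = 29.99 m^3/ha/year

29.99


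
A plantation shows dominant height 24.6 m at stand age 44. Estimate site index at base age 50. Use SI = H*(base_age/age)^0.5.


Formula: SI = H_dom * (base_age / age)^0.5
Age ratio = 50 / 44 = 1.13636
sqrt(age_ratio) = 1.066
SI = 24.6 * 1.066 = 26.2 m

26.2


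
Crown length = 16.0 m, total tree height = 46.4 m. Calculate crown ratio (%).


Formula: Crown Ratio = (Crown Length / Total Height) * 100
CR = (16.0 m / 46.4 m) * 100
CR = 0.3448 * 100 = 34.5%

34.5


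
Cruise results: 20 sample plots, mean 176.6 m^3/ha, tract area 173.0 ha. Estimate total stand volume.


Formula: Total Volume = Mean Volume per ha * Total Area
Total Volume = 176.6 m^3/ha * 173.0 ha
Total Volume = 30552 m^3

30552


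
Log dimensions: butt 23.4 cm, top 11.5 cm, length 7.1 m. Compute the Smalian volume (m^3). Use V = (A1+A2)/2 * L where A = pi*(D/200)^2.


Smalian: V = (A1 + A2)/2 * L,  A = pi*(D/200)^2
A1 = pi*(23.4/200)^2 = 0.043005 m^2
A2 = pi*(11.5/200)^2 = 0.010387 m^2
V = (0.043005+0.010387)/2*7.1 = 0.1895 m^3

0.1895


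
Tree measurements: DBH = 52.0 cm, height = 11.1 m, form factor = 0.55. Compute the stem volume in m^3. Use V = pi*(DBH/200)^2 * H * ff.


Formula: V = pi * (DBH/200)^2 * H * ff
Radius = DBH/200 = 52.0/200 = 0.26 m
Radius^2 = 0.26^2 = 0.0676 m^2
V = pi * 0.0676 * 11.1 * 0.55
V = 1.297 m^3

1.297


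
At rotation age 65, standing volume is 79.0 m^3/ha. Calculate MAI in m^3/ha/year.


Formula: MAI = Total Volume / Stand Age
MAI = 79.0 m^3/ha / 65 years
MAI = 1.22 m^3/ha/year

1.22


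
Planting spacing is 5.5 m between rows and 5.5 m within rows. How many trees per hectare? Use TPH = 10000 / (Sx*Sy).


Formula: TPH = 10000 m^2/ha / (spacing_x * spacing_y)
Area per tree = 5.5 m * 5.5 m = 30.25 m^2
TPH = 10000 / 30.25 = 331 trees/ha

331


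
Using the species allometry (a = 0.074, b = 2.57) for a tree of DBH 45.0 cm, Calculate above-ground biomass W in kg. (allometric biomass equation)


Formula: W = a * DBH^b  (allometric power law)
DBH^b = 45.0^2.57 = 17731.9362
W = 0.074 * 17731.9362 = 1312.2 kg

1312.2
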